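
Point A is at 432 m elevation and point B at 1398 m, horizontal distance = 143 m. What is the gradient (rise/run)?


gradient = (1398 - 432) / 143 = 966 / 143 = 6.7552

6.7552


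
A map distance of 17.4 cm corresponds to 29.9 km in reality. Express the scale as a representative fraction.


ground = 29.9 km = 2990000 cm; RF denominator = ground / map = 2990000 / 17.4 ≈ 171839; RF = 1:171839

1:171839


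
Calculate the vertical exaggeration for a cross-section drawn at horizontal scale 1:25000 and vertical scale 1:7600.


VE = horizontal_scale / vertical_scale = 25000 / 7600 ≈ 3.3

3.3x


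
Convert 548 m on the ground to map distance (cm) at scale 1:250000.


map_cm = 548 * 100 / 250000 = 0.2192 cm ≈ 0.22 cm

0.22 cm


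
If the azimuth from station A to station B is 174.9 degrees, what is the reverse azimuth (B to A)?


back azimuth = (174.9 + 180) mod 360 = 354.9 degrees

354.9 degrees


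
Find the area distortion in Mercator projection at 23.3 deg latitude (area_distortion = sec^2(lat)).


area_distortion = 1/cos^2(23.3) = 1.185

1.185


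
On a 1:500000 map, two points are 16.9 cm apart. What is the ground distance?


ground = 16.9 cm * 500000 / 100 = 84500.0 m = 84.5 km

84.5 km


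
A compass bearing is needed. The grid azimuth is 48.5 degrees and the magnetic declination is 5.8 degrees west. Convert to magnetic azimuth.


magnetic azimuth = grid azimuth - declination (east +ve)
mag_az = 48.5 - -5.8 = 54.3 degrees

54.3 degrees


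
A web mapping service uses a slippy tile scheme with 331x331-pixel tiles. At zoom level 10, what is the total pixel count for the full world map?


tiles per axis = 2^10 = 1024
total tiles = 1024^2 = 1048576
pixels per axis = 1024 * 331 = 338944
total pixels = 338944^2 = 114883035136

114883035136 pixels


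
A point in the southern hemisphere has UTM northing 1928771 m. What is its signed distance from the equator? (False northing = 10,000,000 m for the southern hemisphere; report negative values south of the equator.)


For southern: actual = 1928771 - 10000000 = -8071229 m

-8071229 m


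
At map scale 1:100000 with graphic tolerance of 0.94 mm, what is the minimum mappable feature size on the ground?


ground = 0.94 mm * 100000 / 1000 = 94.0 m

94.0 m


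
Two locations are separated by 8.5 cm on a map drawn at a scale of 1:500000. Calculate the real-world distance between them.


ground = 8.5 cm * 500000 / 100 = 42500.0 m = 42.5 km

42.5 km


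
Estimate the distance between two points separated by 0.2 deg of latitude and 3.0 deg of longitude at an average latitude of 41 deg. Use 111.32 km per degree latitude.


dlat_km = 0.2 * 111.32 = 22.264
dlon_km = 3.0 * 111.32 * cos(41) ≈ 252.043
dist = sqrt(22.264^2 + 252.043^2) ≈ 253.0 km

253.0 km


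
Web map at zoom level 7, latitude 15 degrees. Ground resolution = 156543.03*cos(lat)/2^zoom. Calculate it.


res = 156543.03 * cos(15) / 2^7 = 156543.03 * 0.96592583 / 128 = 1181.32 m/pixel

1181.32 m/pixel


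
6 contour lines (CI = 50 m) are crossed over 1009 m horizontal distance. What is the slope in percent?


elevation change = 6 * 50 = 300 m
slope = 300 / 1009 * 100 = 29.7%

29.7%


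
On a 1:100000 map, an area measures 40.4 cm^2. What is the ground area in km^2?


ground_area = 40.4 * (100000/100)^2 = 40400000.0 m^2 = 40.4 km^2

40.4 km^2


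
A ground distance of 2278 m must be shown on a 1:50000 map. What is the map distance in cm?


map_cm = 2278 * 100 / 50000 = 4.556 cm ≈ 4.56 cm

4.56 cm


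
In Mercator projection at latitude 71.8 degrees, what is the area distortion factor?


area_distortion = 1/cos^2(71.8) = 10.251

10.251


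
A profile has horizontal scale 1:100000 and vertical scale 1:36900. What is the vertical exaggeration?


VE = horizontal_scale / vertical_scale = 100000 / 36900 ≈ 2.7

2.7x


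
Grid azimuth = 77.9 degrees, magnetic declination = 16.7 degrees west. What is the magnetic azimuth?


magnetic azimuth = grid azimuth - declination (east +ve)
mag_az = 77.9 - -16.7 = 94.6 degrees

94.6 degrees


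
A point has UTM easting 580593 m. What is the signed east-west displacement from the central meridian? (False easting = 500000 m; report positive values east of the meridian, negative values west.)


displacement = 580593 - 500000 = 80593 m

80593 m


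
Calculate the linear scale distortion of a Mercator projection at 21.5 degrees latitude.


SF = 1 / cos(21.5) = 1 / 0.930418 = 1.075

1.075


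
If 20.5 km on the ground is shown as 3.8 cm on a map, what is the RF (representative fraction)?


ground = 20.5 km = 2050000 cm; RF denominator = ground / map = 2050000 / 3.8 ≈ 539474; RF = 1:539474

1:539474


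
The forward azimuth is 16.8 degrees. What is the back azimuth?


back azimuth = (16.8 + 180) mod 360 = 196.8 degrees

196.8 degrees


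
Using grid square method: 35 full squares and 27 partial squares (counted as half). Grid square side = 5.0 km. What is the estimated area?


effective squares = 35 + 27 * 0.5 = 48.5
area = 48.5 * 25.0 = 1212.5 km^2

1212.5 km^2


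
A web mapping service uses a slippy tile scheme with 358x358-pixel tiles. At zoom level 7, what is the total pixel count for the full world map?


tiles per axis = 2^7 = 128
total tiles = 128^2 = 16384
pixels per axis = 128 * 358 = 45824
total pixels = 45824^2 = 2099838976

2099838976 pixels


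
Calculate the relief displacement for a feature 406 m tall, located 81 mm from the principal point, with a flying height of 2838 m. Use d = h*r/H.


d = h * r / H = 406 * 81 / 2838 = 11.59 mm

11.59 mm


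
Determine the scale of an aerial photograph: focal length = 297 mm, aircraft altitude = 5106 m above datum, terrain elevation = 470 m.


scale = f / (H - h) = 297 mm / 4636 m = 297 / 4636000 = 1:15609

1:15609


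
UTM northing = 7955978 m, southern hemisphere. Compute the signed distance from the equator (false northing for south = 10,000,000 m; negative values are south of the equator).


For southern: actual = 7955978 - 10000000 = -2044022 m

-2044022 m


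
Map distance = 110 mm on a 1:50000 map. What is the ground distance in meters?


ground = 110 mm * 50000 / 1000 = 5500.0 m

5500.0 m


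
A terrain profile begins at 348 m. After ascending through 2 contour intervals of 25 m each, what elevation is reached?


elevation = 348 + 2 * 25 = 398 m

398 m


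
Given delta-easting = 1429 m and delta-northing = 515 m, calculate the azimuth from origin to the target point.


az = atan2(1429, 515) = 70.2 deg
adjusted to 0-360: 70.2 degrees

70.2 degrees


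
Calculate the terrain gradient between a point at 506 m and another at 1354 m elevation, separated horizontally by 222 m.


gradient = (1354 - 506) / 222 = 848 / 222 = 3.8198

3.8198


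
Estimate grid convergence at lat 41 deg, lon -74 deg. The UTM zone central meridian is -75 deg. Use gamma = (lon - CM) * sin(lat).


gamma = (-74 - -75) * sin(41) = 1 * 0.656059 = 0.656 degrees

0.656 degrees


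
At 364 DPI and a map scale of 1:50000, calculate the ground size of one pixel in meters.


pixel_cm = 2.54 / 364 ≈ 0.006978 cm
ground = pixel_cm * 50000 / 100 = 2.54 * 50000 / (364 * 100) = 127000 / 36400 ≈ 3.49 m

3.49 m


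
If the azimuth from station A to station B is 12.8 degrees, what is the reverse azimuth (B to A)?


back azimuth = (12.8 + 180) mod 360 = 192.8 degrees

192.8 degrees


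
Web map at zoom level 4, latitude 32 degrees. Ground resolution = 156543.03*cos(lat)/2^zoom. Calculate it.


res = 156543.03 * cos(32) / 2^4 = 156543.03 * 0.8480481 / 16 = 8297.25 m/pixel

8297.25 m/pixel


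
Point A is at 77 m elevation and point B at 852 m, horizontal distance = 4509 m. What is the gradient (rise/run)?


gradient = (852 - 77) / 4509 = 775 / 4509 = 0.1719

0.1719


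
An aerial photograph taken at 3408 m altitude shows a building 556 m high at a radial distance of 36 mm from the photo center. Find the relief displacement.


d = h * r / H = 556 * 36 / 3408 = 5.87 mm

5.87 mm


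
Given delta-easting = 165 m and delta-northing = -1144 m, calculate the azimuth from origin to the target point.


az = atan2(165, -1144) = 171.8 deg
adjusted to 0-360: 171.8 degrees

171.8 degrees


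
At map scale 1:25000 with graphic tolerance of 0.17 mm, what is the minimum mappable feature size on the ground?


ground = 0.17 mm * 25000 / 1000 = 4.25 m

4.25 m


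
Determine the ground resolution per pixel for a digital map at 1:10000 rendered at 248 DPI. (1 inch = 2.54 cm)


pixel_cm = 2.54 / 248 ≈ 0.010242 cm
ground = pixel_cm * 10000 / 100 = 2.54 * 10000 / (248 * 100) = 25400 / 24800 ≈ 1.02 m

1.02 m


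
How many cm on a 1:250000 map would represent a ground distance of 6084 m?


map_cm = 6084 * 100 / 250000 = 2.4336 cm ≈ 2.43 cm

2.43 cm


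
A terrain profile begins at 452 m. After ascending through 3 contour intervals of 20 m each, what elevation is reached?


elevation = 452 + 3 * 20 = 512 m

512 m


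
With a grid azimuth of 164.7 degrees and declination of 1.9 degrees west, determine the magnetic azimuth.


magnetic azimuth = grid azimuth - declination (east +ve)
mag_az = 164.7 - -1.9 = 166.6 degrees

166.6 degrees


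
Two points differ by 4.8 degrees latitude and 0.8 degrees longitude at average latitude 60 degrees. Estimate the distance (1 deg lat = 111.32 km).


dlat_km = 4.8 * 111.32 = 534.336
dlon_km = 0.8 * 111.32 * cos(60) ≈ 44.528
dist = sqrt(534.336^2 + 44.528^2) ≈ 536.2 km

536.2 km


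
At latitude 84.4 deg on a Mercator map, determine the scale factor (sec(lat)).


SF = 1 / cos(84.4) = 1 / 0.097583 = 10.248

10.248


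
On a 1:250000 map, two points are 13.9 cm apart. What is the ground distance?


ground = 13.9 cm * 250000 / 100 = 34750.0 m = 34.75 km

34.75 km


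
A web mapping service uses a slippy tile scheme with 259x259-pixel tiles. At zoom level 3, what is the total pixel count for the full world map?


tiles per axis = 2^3 = 8
total tiles = 8^2 = 64
pixels per axis = 8 * 259 = 2072
total pixels = 2072^2 = 4293184

4293184 pixels


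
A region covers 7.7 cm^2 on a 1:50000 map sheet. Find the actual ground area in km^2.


ground_area = 7.7 * (50000/100)^2 = 1925000.0 m^2 = 1.925 km^2

1.925 km^2


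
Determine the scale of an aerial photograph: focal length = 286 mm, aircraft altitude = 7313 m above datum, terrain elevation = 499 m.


scale = f / (H - h) = 286 mm / 6814 m = 286 / 6814000 = 1:23825

1:23825


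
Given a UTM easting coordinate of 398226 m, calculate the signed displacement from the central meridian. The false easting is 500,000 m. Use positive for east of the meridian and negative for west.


displacement = 398226 - 500000 = -101774 m

-101774 m


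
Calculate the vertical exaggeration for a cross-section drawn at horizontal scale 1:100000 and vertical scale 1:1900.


VE = horizontal_scale / vertical_scale = 100000 / 1900 ≈ 52.6

52.6x


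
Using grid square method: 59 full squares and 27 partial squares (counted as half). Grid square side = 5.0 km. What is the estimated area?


effective squares = 59 + 27 * 0.5 = 72.5
area = 72.5 * 25.0 = 1812.5 km^2

1812.5 km^2


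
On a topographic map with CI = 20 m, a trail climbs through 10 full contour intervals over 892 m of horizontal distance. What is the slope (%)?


elevation change = 10 * 20 = 200 m
slope = 200 / 892 * 100 = 22.4%

22.4%


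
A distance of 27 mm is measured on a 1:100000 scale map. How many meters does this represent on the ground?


ground = 27 mm * 100000 / 1000 = 2700.0 m

2700.0 m


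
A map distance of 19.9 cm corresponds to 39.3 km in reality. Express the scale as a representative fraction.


ground = 39.3 km = 3930000 cm; RF denominator = ground / map = 3930000 / 19.9 ≈ 197487; RF = 1:197487

1:197487


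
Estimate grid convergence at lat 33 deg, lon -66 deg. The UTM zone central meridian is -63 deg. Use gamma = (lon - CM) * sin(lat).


gamma = (-66 - -63) * sin(33) = -3 * 0.544639 = -1.634 degrees

-1.634 degrees


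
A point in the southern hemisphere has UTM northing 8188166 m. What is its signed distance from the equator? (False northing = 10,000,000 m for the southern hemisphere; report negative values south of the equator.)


For southern: actual = 8188166 - 10000000 = -1811834 m

-1811834 m


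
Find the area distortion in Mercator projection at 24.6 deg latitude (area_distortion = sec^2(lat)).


area_distortion = 1/cos^2(24.6) = 1.21

1.21


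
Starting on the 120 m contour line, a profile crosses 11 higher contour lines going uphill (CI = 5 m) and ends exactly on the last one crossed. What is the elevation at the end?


elevation = 120 + 11 * 5 = 175 m

175 m


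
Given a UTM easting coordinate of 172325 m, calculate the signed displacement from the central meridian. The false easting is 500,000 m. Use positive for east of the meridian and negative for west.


displacement = 172325 - 500000 = -327675 m

-327675 m


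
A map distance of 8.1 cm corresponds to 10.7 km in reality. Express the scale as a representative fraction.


ground = 10.7 km = 1070000 cm; RF denominator = ground / map = 1070000 / 8.1 ≈ 132099; RF = 1:132099

1:132099


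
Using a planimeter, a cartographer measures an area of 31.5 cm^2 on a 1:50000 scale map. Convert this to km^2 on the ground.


ground_area = 31.5 * (50000/100)^2 = 7875000.0 m^2 = 7.875 km^2

7.875 km^2


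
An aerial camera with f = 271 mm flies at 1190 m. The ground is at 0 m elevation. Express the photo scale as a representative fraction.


scale = f / (H - h) = 271 mm / 1190 m = 271 / 1190000 = 1:4391

1:4391


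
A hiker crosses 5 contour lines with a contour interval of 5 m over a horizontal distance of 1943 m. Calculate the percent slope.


elevation change = 5 * 5 = 25 m
slope = 25 / 1943 * 100 = 1.3%

1.3%


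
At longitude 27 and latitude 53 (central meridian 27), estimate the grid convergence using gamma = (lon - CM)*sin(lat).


gamma = (27 - 27) * sin(53) = 0 * 0.798636 = 0.0 degrees

0.0 degrees


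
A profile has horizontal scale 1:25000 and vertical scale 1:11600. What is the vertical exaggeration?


VE = horizontal_scale / vertical_scale = 25000 / 11600 ≈ 2.2

2.2x


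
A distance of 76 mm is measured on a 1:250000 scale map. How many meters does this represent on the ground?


ground = 76 mm * 250000 / 1000 = 19000.0 m

19000.0 m


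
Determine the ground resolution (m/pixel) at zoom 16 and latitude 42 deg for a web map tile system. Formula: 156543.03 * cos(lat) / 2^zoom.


res = 156543.03 * cos(42) / 2^16 = 156543.03 * 0.74314483 / 65536 = 1.78 m/pixel

1.78 m/pixel


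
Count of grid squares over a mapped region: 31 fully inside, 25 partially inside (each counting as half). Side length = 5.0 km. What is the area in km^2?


effective squares = 31 + 25 * 0.5 = 43.5
area = 43.5 * 25.0 = 1087.5 km^2

1087.5 km^2


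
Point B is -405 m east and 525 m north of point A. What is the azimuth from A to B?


az = atan2(-405, 525) = -37.6 deg
adjusted to 0-360: 322.4 degrees

322.4 degrees


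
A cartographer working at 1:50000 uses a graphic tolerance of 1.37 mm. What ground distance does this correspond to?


ground = 1.37 mm * 50000 / 1000 = 68.5 m

68.5 m


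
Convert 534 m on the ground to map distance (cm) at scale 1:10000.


map_cm = 534 * 100 / 10000 = 5.34 cm

5.34 cm


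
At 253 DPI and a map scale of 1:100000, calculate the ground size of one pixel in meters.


pixel_cm = 2.54 / 253 ≈ 0.01004 cm
ground = pixel_cm * 100000 / 100 = 2.54 * 100000 / (253 * 100) = 254000 / 25300 ≈ 10.04 m

10.04 m


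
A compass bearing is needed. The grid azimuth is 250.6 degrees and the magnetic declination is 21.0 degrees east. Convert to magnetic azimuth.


magnetic azimuth = grid azimuth - declination (east +ve)
mag_az = 250.6 - 21.0 = 229.6 degrees

229.6 degrees


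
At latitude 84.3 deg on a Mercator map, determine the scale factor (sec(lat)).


SF = 1 / cos(84.3) = 1 / 0.09932 = 10.068

10.068


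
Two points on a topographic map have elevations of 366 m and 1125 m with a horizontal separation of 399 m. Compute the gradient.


gradient = (1125 - 366) / 399 = 759 / 399 = 1.9023

1.9023


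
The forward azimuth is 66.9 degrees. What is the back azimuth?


back azimuth = (66.9 + 180) mod 360 = 246.9 degrees

246.9 degrees


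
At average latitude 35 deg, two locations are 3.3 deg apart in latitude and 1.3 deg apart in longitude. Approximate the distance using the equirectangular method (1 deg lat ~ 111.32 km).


dlat_km = 3.3 * 111.32 = 367.356
dlon_km = 1.3 * 111.32 * cos(35) ≈ 118.544
dist = sqrt(367.356^2 + 118.544^2) ≈ 386.0 km

386.0 km


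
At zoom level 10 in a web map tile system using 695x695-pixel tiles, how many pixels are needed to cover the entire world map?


tiles per axis = 2^10 = 1024
total tiles = 1024^2 = 1048576
pixels per axis = 1024 * 695 = 711680
total pixels = 711680^2 = 506488422400

506488422400 pixels


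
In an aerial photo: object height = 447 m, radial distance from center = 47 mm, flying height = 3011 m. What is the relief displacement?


d = h * r / H = 447 * 47 / 3011 = 6.98 mm

6.98 mm


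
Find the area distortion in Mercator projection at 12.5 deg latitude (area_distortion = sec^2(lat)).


area_distortion = 1/cos^2(12.5) = 1.049

1.049


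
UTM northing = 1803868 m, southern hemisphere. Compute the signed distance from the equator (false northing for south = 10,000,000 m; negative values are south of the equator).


For southern: actual = 1803868 - 10000000 = -8196132 m

-8196132 m


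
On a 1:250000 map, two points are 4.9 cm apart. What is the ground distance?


ground = 4.9 cm * 250000 / 100 = 12250.0 m = 12.25 km

12.25 km


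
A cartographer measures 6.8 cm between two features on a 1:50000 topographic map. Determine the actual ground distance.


ground = 6.8 cm * 50000 / 100 = 3400.0 m = 3.4 km

3.4 km


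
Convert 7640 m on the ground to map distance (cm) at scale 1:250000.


map_cm = 7640 * 100 / 250000 = 3.056 cm ≈ 3.06 cm

3.06 cm


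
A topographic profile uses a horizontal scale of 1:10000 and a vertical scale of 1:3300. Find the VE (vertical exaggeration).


VE = horizontal_scale / vertical_scale = 10000 / 3300 ≈ 3.0

3.0x


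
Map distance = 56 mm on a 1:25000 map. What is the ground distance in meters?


ground = 56 mm * 25000 / 1000 = 1400.0 m

1400.0 m


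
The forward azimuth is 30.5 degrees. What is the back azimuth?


back azimuth = (30.5 + 180) mod 360 = 210.5 degrees

210.5 degrees


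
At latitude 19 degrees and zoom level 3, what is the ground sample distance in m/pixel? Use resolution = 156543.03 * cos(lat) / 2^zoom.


res = 156543.03 * cos(19) / 2^3 = 156543.03 * 0.94551858 / 8 = 18501.79 m/pixel

18501.79 m/pixel


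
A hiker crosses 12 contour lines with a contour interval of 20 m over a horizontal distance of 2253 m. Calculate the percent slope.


elevation change = 12 * 20 = 240 m
slope = 240 / 2253 * 100 = 10.7%

10.7%


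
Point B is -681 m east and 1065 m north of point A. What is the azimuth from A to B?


az = atan2(-681, 1065) = -32.6 deg
adjusted to 0-360: 327.4 degrees

327.4 degrees


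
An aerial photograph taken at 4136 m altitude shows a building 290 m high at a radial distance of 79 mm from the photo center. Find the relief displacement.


d = h * r / H = 290 * 79 / 4136 = 5.54 mm

5.54 mm


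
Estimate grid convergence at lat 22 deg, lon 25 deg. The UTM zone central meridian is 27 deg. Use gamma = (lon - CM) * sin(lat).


gamma = (25 - 27) * sin(22) = -2 * 0.374607 = -0.749 degrees

-0.749 degrees


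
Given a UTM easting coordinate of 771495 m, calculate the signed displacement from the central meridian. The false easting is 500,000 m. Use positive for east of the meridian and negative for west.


displacement = 771495 - 500000 = 271495 m

271495 m


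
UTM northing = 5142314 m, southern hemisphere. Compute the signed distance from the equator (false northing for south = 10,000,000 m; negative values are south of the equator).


For southern: actual = 5142314 - 10000000 = -4857686 m

-4857686 m


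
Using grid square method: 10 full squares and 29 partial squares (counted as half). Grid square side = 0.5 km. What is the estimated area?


effective squares = 10 + 29 * 0.5 = 24.5
area = 24.5 * 0.25 = 6.125 km^2

6.125 km^2


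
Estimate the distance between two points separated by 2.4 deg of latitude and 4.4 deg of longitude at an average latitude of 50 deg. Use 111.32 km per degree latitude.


dlat_km = 2.4 * 111.32 = 267.168
dlon_km = 4.4 * 111.32 * cos(50) ≈ 314.843
dist = sqrt(267.168^2 + 314.843^2) ≈ 412.9 km

412.9 km


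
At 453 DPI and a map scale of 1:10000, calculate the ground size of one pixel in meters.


pixel_cm = 2.54 / 453 ≈ 0.005607 cm
ground = pixel_cm * 10000 / 100 = 2.54 * 10000 / (453 * 100) = 25400 / 45300 ≈ 0.56 m

0.56 m


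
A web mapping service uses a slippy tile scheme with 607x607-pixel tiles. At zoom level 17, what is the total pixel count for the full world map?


tiles per axis = 2^17 = 131072
total tiles = 131072^2 = 17179869184
pixels per axis = 131072 * 607 = 79560704
total pixels = 79560704^2 = 6329905620975616

6329905620975616 pixels


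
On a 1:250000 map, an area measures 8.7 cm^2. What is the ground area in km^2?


ground_area = 8.7 * (250000/100)^2 = 54375000.0 m^2 = 54.375 km^2

54.375 km^2


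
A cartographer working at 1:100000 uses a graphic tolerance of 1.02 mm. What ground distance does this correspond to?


ground = 1.02 mm * 100000 / 1000 = 102.0 m

102.0 m


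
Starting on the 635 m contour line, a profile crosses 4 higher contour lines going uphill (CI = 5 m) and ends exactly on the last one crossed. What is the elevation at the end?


elevation = 635 + 4 * 5 = 655 m

655 m


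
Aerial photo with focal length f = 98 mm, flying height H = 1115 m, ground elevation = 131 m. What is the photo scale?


scale = f / (H - h) = 98 mm / 984 m = 98 / 984000 = 1:10041

1:10041


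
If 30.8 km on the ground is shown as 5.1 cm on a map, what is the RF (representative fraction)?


ground = 30.8 km = 3080000 cm; RF denominator = ground / map = 3080000 / 5.1 ≈ 603922; RF = 1:603922

1:603922


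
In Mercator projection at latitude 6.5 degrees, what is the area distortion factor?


area_distortion = 1/cos^2(6.5) = 1.013

1.013


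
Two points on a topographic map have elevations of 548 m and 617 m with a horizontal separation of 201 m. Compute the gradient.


gradient = (617 - 548) / 201 = 69 / 201 = 0.3433

0.3433


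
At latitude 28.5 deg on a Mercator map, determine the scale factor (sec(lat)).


SF = 1 / cos(28.5) = 1 / 0.878817 = 1.138

1.138


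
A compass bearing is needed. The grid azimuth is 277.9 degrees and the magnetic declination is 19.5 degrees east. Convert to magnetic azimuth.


magnetic azimuth = grid azimuth - declination (east +ve)
mag_az = 277.9 - 19.5 = 258.4 degrees

258.4 degrees


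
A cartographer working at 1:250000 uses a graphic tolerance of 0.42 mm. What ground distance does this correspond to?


ground = 0.42 mm * 250000 / 1000 = 105.0 m

105.0 m


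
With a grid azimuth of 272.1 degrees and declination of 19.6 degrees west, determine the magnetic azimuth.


magnetic azimuth = grid azimuth - declination (east +ve)
mag_az = 272.1 - -19.6 = 291.7 degrees

291.7 degrees


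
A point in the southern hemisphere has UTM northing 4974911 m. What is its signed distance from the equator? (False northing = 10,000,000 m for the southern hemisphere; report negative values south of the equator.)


For southern: actual = 4974911 - 10000000 = -5025089 m

-5025089 m


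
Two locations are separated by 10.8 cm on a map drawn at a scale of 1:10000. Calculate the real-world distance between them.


ground = 10.8 cm * 10000 / 100 = 1080.0 m = 1.08 km

1.08 km


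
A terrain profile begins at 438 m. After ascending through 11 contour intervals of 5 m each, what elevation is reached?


elevation = 438 + 11 * 5 = 493 m

493 m


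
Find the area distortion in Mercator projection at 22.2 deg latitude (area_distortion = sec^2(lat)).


area_distortion = 1/cos^2(22.2) = 1.167

1.167


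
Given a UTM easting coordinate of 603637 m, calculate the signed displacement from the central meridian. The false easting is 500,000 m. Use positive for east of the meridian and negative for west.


displacement = 603637 - 500000 = 103637 m

103637 m


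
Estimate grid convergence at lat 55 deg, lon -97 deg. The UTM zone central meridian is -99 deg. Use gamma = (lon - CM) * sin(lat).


gamma = (-97 - -99) * sin(55) = 2 * 0.819152 = 1.638 degrees

1.638 degrees


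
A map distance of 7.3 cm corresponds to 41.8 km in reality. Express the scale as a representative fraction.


ground = 41.8 km = 4180000 cm; RF denominator = ground / map = 4180000 / 7.3 ≈ 572603; RF = 1:572603

1:572603


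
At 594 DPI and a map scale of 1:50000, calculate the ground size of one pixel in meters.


pixel_cm = 2.54 / 594 ≈ 0.004276 cm
ground = pixel_cm * 50000 / 100 = 2.54 * 50000 / (594 * 100) = 127000 / 59400 ≈ 2.14 m

2.14 m


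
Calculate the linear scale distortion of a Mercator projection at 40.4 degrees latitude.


SF = 1 / cos(40.4) = 1 / 0.761538 = 1.313

1.313


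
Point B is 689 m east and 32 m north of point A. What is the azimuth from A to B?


az = atan2(689, 32) = 87.3 deg
adjusted to 0-360: 87.3 degrees

87.3 degrees


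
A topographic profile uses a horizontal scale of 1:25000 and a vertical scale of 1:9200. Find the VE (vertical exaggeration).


VE = horizontal_scale / vertical_scale = 25000 / 9200 ≈ 2.7

2.7x


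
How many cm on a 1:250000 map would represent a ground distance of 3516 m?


map_cm = 3516 * 100 / 250000 = 1.4064 cm ≈ 1.41 cm

1.41 cm


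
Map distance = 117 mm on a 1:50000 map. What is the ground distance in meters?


ground = 117 mm * 50000 / 1000 = 5850.0 m

5850.0 m


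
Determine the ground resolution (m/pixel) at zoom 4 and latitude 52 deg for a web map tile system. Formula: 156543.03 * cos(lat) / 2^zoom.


res = 156543.03 * cos(52) / 2^4 = 156543.03 * 0.61566148 / 16 = 6023.59 m/pixel

6023.59 m/pixel


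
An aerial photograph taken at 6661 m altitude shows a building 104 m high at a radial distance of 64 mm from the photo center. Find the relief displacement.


d = h * r / H = 104 * 64 / 6661 = 1.0 mm

1.0 mm


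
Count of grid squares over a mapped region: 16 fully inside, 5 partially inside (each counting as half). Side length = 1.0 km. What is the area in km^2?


effective squares = 16 + 5 * 0.5 = 18.5
area = 18.5 * 1.0 = 18.5 km^2

18.5 km^2


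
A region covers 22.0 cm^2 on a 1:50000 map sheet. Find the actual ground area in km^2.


ground_area = 22.0 * (50000/100)^2 = 5500000.0 m^2 = 5.5 km^2

5.5 km^2


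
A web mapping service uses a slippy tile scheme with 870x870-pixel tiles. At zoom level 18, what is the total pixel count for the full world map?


tiles per axis = 2^18 = 262144
total tiles = 262144^2 = 68719476736
pixels per axis = 262144 * 870 = 228065280
total pixels = 228065280^2 = 52013771941478400

52013771941478400 pixels


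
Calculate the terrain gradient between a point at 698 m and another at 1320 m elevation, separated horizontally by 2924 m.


gradient = (1320 - 698) / 2924 = 622 / 2924 = 0.2127

0.2127


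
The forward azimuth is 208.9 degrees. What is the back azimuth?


back azimuth = (208.9 + 180) mod 360 = 28.9 degrees

28.9 degrees


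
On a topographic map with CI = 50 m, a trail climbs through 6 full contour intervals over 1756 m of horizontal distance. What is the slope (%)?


elevation change = 6 * 50 = 300 m
slope = 300 / 1756 * 100 = 17.1%

17.1%


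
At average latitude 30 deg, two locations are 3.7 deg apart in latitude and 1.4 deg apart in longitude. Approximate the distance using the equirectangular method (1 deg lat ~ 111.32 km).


dlat_km = 3.7 * 111.32 = 411.884
dlon_km = 1.4 * 111.32 * cos(30) ≈ 134.968
dist = sqrt(411.884^2 + 134.968^2) ≈ 433.4 km

433.4 km


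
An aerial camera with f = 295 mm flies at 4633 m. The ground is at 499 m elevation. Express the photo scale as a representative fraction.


scale = f / (H - h) = 295 mm / 4134 m = 295 / 4134000 = 1:14014

1:14014


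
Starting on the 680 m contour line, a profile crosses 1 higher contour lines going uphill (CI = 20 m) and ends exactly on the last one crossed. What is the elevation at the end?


elevation = 680 + 1 * 20 = 700 m

700 m


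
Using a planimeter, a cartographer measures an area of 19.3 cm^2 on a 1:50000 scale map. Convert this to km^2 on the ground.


ground_area = 19.3 * (50000/100)^2 = 4825000.0 m^2 = 4.825 km^2

4.825 km^2


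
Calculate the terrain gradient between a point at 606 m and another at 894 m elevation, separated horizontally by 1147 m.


gradient = (894 - 606) / 1147 = 288 / 1147 = 0.2511

0.2511


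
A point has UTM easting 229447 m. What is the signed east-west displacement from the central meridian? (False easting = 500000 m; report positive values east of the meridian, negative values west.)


displacement = 229447 - 500000 = -270553 m

-270553 m


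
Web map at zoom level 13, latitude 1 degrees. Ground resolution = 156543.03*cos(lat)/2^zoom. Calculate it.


res = 156543.03 * cos(1) / 2^13 = 156543.03 * 0.9998477 / 8192 = 19.11 m/pixel

19.11 m/pixel


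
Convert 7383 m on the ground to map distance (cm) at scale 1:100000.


map_cm = 7383 * 100 / 100000 = 7.383 cm ≈ 7.38 cm

7.38 cm


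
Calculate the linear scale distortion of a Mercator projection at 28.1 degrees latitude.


SF = 1 / cos(28.1) = 1 / 0.882127 = 1.134

1.134


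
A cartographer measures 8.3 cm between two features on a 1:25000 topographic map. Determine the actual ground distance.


ground = 8.3 cm * 25000 / 100 = 2075.0 m = 2.075 km

2.075 km


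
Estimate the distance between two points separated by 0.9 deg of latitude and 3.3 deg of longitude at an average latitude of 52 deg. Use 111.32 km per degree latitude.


dlat_km = 0.9 * 111.32 = 100.188
dlon_km = 3.3 * 111.32 * cos(52) ≈ 226.167
dist = sqrt(100.188^2 + 226.167^2) ≈ 247.4 km

247.4 km


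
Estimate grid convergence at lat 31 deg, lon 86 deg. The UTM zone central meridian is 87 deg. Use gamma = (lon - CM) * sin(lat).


gamma = (86 - 87) * sin(31) = -1 * 0.515038 = -0.515 degrees

-0.515 degrees


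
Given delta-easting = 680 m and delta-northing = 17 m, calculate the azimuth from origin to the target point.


az = atan2(680, 17) = 88.6 deg
adjusted to 0-360: 88.6 degrees

88.6 degrees


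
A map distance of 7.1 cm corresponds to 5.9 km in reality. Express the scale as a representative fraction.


ground = 5.9 km = 590000 cm; RF denominator = ground / map = 590000 / 7.1 ≈ 83099; RF = 1:83099

1:83099


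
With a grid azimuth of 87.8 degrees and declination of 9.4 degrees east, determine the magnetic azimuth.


magnetic azimuth = grid azimuth - declination (east +ve)
mag_az = 87.8 - 9.4 = 78.4 degrees

78.4 degrees


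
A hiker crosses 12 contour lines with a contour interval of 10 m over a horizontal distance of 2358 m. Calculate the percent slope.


elevation change = 12 * 10 = 120 m
slope = 120 / 2358 * 100 = 5.1%

5.1%


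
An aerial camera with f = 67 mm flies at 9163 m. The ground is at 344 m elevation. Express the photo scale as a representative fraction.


scale = f / (H - h) = 67 mm / 8819 m = 67 / 8819000 = 1:131627

1:131627


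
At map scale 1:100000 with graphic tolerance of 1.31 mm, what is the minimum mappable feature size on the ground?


ground = 1.31 mm * 100000 / 1000 = 131.0 m

131.0 m


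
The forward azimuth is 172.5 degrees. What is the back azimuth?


back azimuth = (172.5 + 180) mod 360 = 352.5 degrees

352.5 degrees


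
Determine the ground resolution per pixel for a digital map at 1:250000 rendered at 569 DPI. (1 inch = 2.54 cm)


pixel_cm = 2.54 / 569 ≈ 0.004464 cm
ground = pixel_cm * 250000 / 100 = 2.54 * 250000 / (569 * 100) = 635000 / 56900 ≈ 11.16 m

11.16 m


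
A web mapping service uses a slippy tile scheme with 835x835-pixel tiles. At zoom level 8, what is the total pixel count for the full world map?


tiles per axis = 2^8 = 256
total tiles = 256^2 = 65536
pixels per axis = 256 * 835 = 213760
total pixels = 213760^2 = 45693337600

45693337600 pixels


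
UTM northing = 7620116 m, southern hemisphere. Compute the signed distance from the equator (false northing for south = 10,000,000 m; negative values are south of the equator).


For southern: actual = 7620116 - 10000000 = -2379884 m

-2379884 m


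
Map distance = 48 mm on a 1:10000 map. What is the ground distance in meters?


ground = 48 mm * 10000 / 1000 = 480.0 m

480.0 m


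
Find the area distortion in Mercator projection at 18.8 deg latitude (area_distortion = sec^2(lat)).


area_distortion = 1/cos^2(18.8) = 1.116

1.116


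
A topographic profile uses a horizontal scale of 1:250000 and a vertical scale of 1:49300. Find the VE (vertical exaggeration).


VE = horizontal_scale / vertical_scale = 250000 / 49300 ≈ 5.1

5.1x


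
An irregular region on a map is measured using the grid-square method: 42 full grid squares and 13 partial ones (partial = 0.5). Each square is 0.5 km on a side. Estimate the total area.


effective squares = 42 + 13 * 0.5 = 48.5
area = 48.5 * 0.25 = 12.125 km^2

12.125 km^2


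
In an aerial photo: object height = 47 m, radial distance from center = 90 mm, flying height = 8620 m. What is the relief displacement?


d = h * r / H = 47 * 90 / 8620 = 0.49 mm

0.49 mm


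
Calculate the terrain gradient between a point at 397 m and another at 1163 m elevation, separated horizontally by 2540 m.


gradient = (1163 - 397) / 2540 = 766 / 2540 = 0.3016

0.3016


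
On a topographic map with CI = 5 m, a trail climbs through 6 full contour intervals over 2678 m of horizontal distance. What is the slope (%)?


elevation change = 6 * 5 = 30 m
slope = 30 / 2678 * 100 = 1.1%

1.1%


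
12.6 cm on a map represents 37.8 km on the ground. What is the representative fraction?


ground = 37.8 km = 3780000 cm; RF denominator = ground / map = 3780000 / 12.6 = 300000; RF = 1:300000

1:300000


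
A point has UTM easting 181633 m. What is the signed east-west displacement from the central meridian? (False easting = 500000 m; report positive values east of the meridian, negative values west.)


displacement = 181633 - 500000 = -318367 m

-318367 m


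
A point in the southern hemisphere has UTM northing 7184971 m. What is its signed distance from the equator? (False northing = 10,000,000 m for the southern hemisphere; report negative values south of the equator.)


For southern: actual = 7184971 - 10000000 = -2815029 m

-2815029 m


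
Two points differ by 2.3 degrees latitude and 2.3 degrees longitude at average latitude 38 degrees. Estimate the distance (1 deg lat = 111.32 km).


dlat_km = 2.3 * 111.32 = 256.036
dlon_km = 2.3 * 111.32 * cos(38) ≈ 201.759
dist = sqrt(256.036^2 + 201.759^2) ≈ 326.0 km

326.0 km


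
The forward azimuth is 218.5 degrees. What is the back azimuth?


back azimuth = (218.5 + 180) mod 360 = 38.5 degrees

38.5 degrees


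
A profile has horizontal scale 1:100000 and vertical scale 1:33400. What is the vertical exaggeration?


VE = horizontal_scale / vertical_scale = 100000 / 33400 ≈ 3.0

3.0x


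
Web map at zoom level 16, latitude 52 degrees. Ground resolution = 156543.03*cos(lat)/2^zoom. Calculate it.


res = 156543.03 * cos(52) / 2^16 = 156543.03 * 0.61566148 / 65536 = 1.47 m/pixel

1.47 m/pixel


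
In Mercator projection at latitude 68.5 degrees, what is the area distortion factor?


area_distortion = 1/cos^2(68.5) = 7.445

7.445


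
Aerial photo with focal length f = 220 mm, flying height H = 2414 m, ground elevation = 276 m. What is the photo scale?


scale = f / (H - h) = 220 mm / 2138 m = 220 / 2138000 = 1:9718

1:9718


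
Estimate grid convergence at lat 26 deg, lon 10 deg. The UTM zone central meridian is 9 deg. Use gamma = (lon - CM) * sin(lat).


gamma = (10 - 9) * sin(26) = 1 * 0.438371 = 0.438 degrees

0.438 degrees


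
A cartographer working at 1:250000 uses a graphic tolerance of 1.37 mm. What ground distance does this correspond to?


ground = 1.37 mm * 250000 / 1000 = 342.5 m

342.5 m


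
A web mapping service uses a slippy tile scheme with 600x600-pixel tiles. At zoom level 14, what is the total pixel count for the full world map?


tiles per axis = 2^14 = 16384
total tiles = 16384^2 = 268435456
pixels per axis = 16384 * 600 = 9830400
total pixels = 9830400^2 = 96636764160000

96636764160000 pixels


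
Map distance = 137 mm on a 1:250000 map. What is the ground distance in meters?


ground = 137 mm * 250000 / 1000 = 34250.0 m

34250.0 m


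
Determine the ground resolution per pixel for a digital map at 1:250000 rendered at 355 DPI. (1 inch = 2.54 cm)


pixel_cm = 2.54 / 355 ≈ 0.007155 cm
ground = pixel_cm * 250000 / 100 = 2.54 * 250000 / (355 * 100) = 635000 / 35500 ≈ 17.89 m

17.89 m


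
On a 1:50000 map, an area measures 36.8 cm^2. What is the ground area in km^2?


ground_area = 36.8 * (50000/100)^2 = 9200000.0 m^2 = 9.2 km^2

9.2 km^2


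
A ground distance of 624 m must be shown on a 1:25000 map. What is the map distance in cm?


map_cm = 624 * 100 / 25000 = 2.496 cm ≈ 2.5 cm

2.5 cm


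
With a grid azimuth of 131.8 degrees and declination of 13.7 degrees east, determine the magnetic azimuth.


magnetic azimuth = grid azimuth - declination (east +ve)
mag_az = 131.8 - 13.7 = 118.1 degrees

118.1 degrees


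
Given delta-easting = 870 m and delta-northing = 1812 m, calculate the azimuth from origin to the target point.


az = atan2(870, 1812) = 25.6 deg
adjusted to 0-360: 25.6 degrees

25.6 degrees


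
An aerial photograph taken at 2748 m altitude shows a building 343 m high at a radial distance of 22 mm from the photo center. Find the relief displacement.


d = h * r / H = 343 * 22 / 2748 = 2.75 mm

2.75 mm


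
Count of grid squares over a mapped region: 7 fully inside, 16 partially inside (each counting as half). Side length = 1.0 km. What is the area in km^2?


effective squares = 7 + 16 * 0.5 = 15.0
area = 15.0 * 1.0 = 15.0 km^2

15.0 km^2


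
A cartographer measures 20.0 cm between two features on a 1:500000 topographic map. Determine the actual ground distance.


ground = 20.0 cm * 500000 / 100 = 100000.0 m = 100.0 km

100.0 km


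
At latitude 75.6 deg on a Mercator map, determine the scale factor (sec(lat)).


SF = 1 / cos(75.6) = 1 / 0.24869 = 4.021

4.021


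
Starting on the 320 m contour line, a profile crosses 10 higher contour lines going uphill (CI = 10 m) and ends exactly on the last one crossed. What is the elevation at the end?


elevation = 320 + 10 * 10 = 420 m

420 m


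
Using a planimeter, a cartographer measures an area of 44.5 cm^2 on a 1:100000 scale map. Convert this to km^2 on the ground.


ground_area = 44.5 * (100000/100)^2 = 44500000.0 m^2 = 44.5 km^2

44.5 km^2


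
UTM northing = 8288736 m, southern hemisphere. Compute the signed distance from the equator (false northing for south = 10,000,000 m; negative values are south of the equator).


For southern: actual = 8288736 - 10000000 = -1711264 m

-1711264 m
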